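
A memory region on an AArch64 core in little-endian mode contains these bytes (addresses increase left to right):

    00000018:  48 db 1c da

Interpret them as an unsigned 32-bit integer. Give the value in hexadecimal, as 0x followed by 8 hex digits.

0xDA1CDB48

In little-endian order the low byte comes first in memory.
Reassemble most-significant byte first: DA 1C DB 48 → 0xDA1CDB48.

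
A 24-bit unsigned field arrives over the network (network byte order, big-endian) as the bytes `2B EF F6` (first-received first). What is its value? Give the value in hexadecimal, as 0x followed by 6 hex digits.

0x2BEFF6

Big-endian stores the most-significant byte at the lowest address.
The bytes are already most-significant first: 0x2BEFF6.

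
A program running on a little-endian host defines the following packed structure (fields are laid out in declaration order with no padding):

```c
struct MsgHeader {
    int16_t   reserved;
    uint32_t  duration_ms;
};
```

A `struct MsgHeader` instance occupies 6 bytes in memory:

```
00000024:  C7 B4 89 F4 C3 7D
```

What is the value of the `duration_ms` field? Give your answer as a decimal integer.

`duration_ms` follows `reserved` (2 bytes), so it starts at byte offset 2 and occupies 4 bytes.
Bytes at offsets 2..5: 89 F4 C3 7D.
In little-endian order the low byte comes first in memory.
Reassemble most-significant byte first: 7D C3 F4 89 → 0x7DC3F489.
0x7DC3F489 = 2109994121.

2109994121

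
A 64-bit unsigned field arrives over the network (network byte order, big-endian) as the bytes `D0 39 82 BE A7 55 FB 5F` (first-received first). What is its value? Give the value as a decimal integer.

15004167388924345183

In big-endian order the high byte comes first in memory.
The bytes are already most-significant first: 0xD03982BEA755FB5F.
0xD03982BEA755FB5F = 15004167388924345183.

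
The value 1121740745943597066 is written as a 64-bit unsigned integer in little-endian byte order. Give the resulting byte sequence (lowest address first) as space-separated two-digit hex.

1121740745943597066 in hexadecimal, padded to 64 bits, is 0x0F913943E40CC00A.
Split into bytes (most-significant first): 0F 91 39 43 E4 0C C0 0A.
Little-endian: lowest address holds the least-significant byte.
So at ascending addresses the bytes are 0A C0 0C E4 43 39 91 0F.

0A C0 0C E4 43 39 91 0F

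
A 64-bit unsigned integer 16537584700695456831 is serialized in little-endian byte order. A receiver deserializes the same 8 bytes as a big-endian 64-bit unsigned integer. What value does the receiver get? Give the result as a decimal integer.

16537584700695456831 in 64-bit hexadecimal is 0xE5814DAA57E32C3F.
Stored little-endian, the bytes at ascending addresses are 3F 2C E3 57 AA 4D 81 E5.
Read back as big-endian, the last byte is least significant, giving 0x3F2CE357AA4D81E5.
0x3F2CE357AA4D81E5 = 4552263289023594981.

4552263289023594981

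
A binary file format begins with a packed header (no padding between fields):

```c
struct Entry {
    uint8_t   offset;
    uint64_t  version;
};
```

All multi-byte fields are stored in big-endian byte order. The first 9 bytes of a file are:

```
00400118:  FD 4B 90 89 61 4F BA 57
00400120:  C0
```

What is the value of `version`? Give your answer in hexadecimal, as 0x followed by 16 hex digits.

`version` follows `offset` (1 byte), so it starts at byte offset 1 and occupies 8 bytes.
Bytes at offsets 1..8: 4B 90 89 61 4F BA 57 C0.
In big-endian order the high byte comes first in memory.
The bytes are already most-significant first: 0x4B9089614FBA57C0.

0x4B9089614FBA57C0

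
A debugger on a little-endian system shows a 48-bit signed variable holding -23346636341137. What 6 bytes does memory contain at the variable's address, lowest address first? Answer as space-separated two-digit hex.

Two's complement of -23346636341137 in 48 bits: 23346636341137 = 0x153BCFF73F91; invert → 0xEAC43008C06E; add 1 → 0xEAC43008C06F.
Split into bytes (most-significant first): EA C4 30 08 C0 6F.
Little-endian: lowest address holds the least-significant byte.
So at ascending addresses the bytes are 6F C0 08 30 C4 EA.

6F C0 08 30 C4 EA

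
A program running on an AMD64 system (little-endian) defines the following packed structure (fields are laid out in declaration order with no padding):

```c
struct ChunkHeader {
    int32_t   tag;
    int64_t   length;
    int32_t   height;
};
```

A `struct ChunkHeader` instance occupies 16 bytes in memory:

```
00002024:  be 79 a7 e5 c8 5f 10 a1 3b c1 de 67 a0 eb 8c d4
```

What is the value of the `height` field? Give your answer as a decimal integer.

-728962144

`height` follows `tag` (4 B), `length` (8 B), so it starts at offset 4 + 8 = 12 and occupies 4 bytes.
Bytes at offsets 12..15: A0 EB 8C D4.
Little-endian stores the least-significant byte at the lowest address.
Reassemble most-significant byte first: D4 8C EB A0 → 0xD48CEBA0.
Top bit is set, so as a signed 32-bit value this is 0xD48CEBA0 − 2^32 = -728962144.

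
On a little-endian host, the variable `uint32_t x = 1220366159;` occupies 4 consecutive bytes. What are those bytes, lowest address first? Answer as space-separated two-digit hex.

4F 4F BD 48

1220366159 in hexadecimal, padded to 32 bits, is 0x48BD4F4F.
Split into bytes (most-significant first): 48 BD 4F 4F.
Little-endian stores the least-significant byte at the lowest address.
So at ascending addresses the bytes are 4F 4F BD 48.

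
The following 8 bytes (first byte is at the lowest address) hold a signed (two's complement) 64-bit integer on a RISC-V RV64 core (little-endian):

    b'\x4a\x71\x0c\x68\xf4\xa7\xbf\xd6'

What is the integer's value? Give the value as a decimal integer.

In little-endian order the low byte comes first in memory.
Reassemble most-significant byte first: D6 BF A7 F4 68 0C 71 4A → 0xD6BFA7F4680C714A.
Top bit is set, so as a signed 64-bit value this is 0xD6BFA7F4680C714A − 2^64 = -2972472560881733302.

-2972472560881733302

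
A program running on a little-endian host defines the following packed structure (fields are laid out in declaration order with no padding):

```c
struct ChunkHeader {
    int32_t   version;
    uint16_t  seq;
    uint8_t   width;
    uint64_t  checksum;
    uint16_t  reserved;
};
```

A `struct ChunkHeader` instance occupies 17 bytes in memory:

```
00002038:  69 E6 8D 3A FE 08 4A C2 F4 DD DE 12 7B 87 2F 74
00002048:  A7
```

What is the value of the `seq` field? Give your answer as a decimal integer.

2302

`seq` follows `version` (4 bytes), so it starts at byte offset 4 and occupies 2 bytes.
Bytes at offsets 4..5: FE 08.
Little-endian: lowest address holds the least-significant byte.
Reassemble most-significant byte first: 08 FE → 0x08FE.
0x08FE = 2302.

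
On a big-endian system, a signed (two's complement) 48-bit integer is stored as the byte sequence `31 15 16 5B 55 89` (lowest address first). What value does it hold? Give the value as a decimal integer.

Big-endian: lowest address holds the most-significant byte.
The bytes are already most-significant first: 0x3115165B5589.
0x3115165B5589 = 53966639158665.

53966639158665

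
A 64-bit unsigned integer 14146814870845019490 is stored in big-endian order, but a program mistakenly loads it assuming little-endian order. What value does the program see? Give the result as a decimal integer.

14146814870845019490 in 64-bit hexadecimal is 0xC453952C07EE5562.
Stored big-endian, the bytes at ascending addresses are C4 53 95 2C 07 EE 55 62.
Read back as little-endian, the first byte is least significant, giving 0x6255EE072C9553C4.
0x6255EE072C9553C4 = 7085831303317509060.

7085831303317509060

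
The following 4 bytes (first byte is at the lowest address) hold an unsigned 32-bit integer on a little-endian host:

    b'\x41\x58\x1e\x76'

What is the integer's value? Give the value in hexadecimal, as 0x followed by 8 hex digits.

Little-endian stores the least-significant byte at the lowest address.
Reassemble most-significant byte first: 76 1E 58 41 → 0x761E5841.

0x761E5841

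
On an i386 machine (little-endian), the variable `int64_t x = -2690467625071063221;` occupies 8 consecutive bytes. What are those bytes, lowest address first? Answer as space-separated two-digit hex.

Two's complement of -2690467625071063221 in 64 bits: 2690467625071063221 = 0x2556760CE00CB0B5; invert → 0xDAA989F31FF34F4A; add 1 → 0xDAA989F31FF34F4B.
Split into bytes (most-significant first): DA A9 89 F3 1F F3 4F 4B.
In little-endian order the low byte comes first in memory.
So at ascending addresses the bytes are 4B 4F F3 1F F3 89 A9 DA.

4B 4F F3 1F F3 89 A9 DA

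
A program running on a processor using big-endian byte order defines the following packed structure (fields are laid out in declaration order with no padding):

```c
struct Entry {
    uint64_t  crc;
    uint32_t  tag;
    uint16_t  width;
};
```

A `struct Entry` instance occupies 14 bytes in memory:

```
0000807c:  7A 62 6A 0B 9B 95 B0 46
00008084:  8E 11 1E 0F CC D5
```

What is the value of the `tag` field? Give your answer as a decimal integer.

2383486479

`tag` follows `crc` (8 bytes), so it starts at byte offset 8 and occupies 4 bytes.
Bytes at offsets 8..11: 8E 11 1E 0F.
Big-endian: lowest address holds the most-significant byte.
The bytes are already most-significant first: 0x8E111E0F.
0x8E111E0F = 2383486479.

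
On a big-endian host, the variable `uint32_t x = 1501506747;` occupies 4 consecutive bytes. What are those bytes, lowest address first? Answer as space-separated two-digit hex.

59 7F 2C BB

1501506747 in hexadecimal, padded to 32 bits, is 0x597F2CBB.
Split into bytes (most-significant first): 59 7F 2C BB.
In big-endian order the high byte comes first in memory.
So the memory order matches the most-significant-first order: 59 7F 2C BB.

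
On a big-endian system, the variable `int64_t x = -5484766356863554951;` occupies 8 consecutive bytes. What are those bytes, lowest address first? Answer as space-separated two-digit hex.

B3 E2 32 0E D7 22 6A 79

Two's complement of -5484766356863554951 in 64 bits: 5484766356863554951 = 0x4C1DCDF128DD9587; invert → 0xB3E2320ED7226A78; add 1 → 0xB3E2320ED7226A79.
Split into bytes (most-significant first): B3 E2 32 0E D7 22 6A 79.
Big-endian stores the most-significant byte at the lowest address.
So the memory order matches the most-significant-first order: B3 E2 32 0E D7 22 6A 79.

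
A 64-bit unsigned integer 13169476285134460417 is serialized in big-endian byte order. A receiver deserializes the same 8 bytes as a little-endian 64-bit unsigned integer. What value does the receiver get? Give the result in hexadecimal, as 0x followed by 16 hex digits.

13169476285134460417 in 64-bit hexadecimal is 0xB6C360E80D5ED601.
Stored big-endian, the bytes at ascending addresses are B6 C3 60 E8 0D 5E D6 01.
Read back as little-endian, the first byte is least significant, giving 0x01D65E0DE860C3B6.

0x01D65E0DE860C3B6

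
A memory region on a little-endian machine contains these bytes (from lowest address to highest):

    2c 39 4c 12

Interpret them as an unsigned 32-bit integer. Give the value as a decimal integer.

306985260

Little-endian stores the least-significant byte at the lowest address.
Reassemble most-significant byte first: 12 4C 39 2C → 0x124C392C.
0x124C392C = 306985260.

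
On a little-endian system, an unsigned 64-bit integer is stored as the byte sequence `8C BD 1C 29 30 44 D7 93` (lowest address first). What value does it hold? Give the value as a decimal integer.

Little-endian stores the least-significant byte at the lowest address.
Reassemble most-significant byte first: 93 D7 44 30 29 1C BD 8C → 0x93D74430291CBD8C.
0x93D74430291CBD8C = 10653058417207065996.

10653058417207065996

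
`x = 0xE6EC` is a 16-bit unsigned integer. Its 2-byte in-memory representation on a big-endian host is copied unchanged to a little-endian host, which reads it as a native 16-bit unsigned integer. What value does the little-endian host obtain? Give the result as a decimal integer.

Stored big-endian, the bytes at ascending addresses are E6 EC.
Read back as little-endian, the first byte is least significant, giving 0xECE6.
0xECE6 = 60646.

60646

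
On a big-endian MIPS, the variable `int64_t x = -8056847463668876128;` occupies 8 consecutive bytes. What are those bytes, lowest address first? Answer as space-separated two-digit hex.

90 30 53 EB 36 82 7C A0

Two's complement of -8056847463668876128 in 64 bits: 8056847463668876128 = 0x6FCFAC14C97D8360; invert → 0x903053EB36827C9F; add 1 → 0x903053EB36827CA0.
Split into bytes (most-significant first): 90 30 53 EB 36 82 7C A0.
Big-endian stores the most-significant byte at the lowest address.
So the memory order matches the most-significant-first order: 90 30 53 EB 36 82 7C A0.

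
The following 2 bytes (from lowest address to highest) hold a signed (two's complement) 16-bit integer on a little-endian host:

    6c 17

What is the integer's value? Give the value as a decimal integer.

In little-endian order the low byte comes first in memory.
Reassemble most-significant byte first: 17 6C → 0x176C.
0x176C = 5996.

5996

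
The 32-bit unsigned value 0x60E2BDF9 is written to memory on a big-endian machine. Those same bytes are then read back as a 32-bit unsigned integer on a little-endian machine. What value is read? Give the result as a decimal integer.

4189971040

Stored big-endian, the bytes at ascending addresses are 60 E2 BD F9.
Read back as little-endian, the first byte is least significant, giving 0xF9BDE260.
0xF9BDE260 = 4189971040.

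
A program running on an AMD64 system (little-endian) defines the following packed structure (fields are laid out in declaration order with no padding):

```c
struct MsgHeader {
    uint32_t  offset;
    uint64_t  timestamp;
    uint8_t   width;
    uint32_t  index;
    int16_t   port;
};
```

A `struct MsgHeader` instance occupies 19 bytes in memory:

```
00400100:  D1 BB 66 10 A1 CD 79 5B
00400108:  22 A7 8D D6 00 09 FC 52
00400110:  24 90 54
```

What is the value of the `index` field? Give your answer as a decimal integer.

`index` follows `offset` (4 B), `timestamp` (8 B), `width` (1 B), so it starts at offset 4 + 8 + 1 = 13 and occupies 4 bytes.
Bytes at offsets 13..16: 09 FC 52 24.
In little-endian order the low byte comes first in memory.
Reassemble most-significant byte first: 24 52 FC 09 → 0x2452FC09.
0x2452FC09 = 609418249.

609418249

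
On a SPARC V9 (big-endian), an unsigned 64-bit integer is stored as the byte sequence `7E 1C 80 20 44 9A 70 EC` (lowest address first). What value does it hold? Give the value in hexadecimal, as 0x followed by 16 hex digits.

0x7E1C8020449A70EC

Big-endian stores the most-significant byte at the lowest address.
The bytes are already most-significant first: 0x7E1C8020449A70EC.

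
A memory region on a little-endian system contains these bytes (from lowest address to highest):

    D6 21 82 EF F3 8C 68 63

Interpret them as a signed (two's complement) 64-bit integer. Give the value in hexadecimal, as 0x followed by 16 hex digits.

0x63688CF3EF8221D6

In little-endian order the low byte comes first in memory.
Reassemble most-significant byte first: 63 68 8C F3 EF 82 21 D6 → 0x63688CF3EF8221D6.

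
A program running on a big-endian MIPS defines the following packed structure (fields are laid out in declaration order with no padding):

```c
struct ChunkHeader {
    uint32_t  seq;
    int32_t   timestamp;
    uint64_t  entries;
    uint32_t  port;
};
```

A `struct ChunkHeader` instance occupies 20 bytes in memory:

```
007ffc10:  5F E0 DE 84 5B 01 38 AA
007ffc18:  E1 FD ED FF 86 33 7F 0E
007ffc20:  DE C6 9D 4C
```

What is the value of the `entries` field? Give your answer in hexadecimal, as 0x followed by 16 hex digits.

`entries` follows `seq` (4 B), `timestamp` (4 B), so it starts at offset 4 + 4 = 8 and occupies 8 bytes.
Bytes at offsets 8..15: E1 FD ED FF 86 33 7F 0E.
In big-endian order the high byte comes first in memory.
The bytes are already most-significant first: 0xE1FDEDFF86337F0E.

0xE1FDEDFF86337F0E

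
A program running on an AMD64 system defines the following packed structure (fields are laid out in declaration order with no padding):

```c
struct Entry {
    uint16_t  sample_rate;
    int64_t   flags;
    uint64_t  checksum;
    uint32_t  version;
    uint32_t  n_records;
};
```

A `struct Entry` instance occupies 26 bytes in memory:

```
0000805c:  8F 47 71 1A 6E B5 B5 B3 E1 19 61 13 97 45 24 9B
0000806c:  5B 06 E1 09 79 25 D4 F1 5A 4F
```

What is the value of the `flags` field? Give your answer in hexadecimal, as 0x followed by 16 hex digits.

`flags` follows `sample_rate` (2 bytes), so it starts at byte offset 2 and occupies 8 bytes.
Bytes at offsets 2..9: 71 1A 6E B5 B5 B3 E1 19.
In little-endian order the low byte comes first in memory.
Reassemble most-significant byte first: 19 E1 B3 B5 B5 6E 1A 71 → 0x19E1B3B5B56E1A71.

0x19E1B3B5B56E1A71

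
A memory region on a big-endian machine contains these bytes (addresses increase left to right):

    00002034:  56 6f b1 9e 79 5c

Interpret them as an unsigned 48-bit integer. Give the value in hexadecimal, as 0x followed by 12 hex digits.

0x566FB19E795C

Big-endian stores the most-significant byte at the lowest address.
The bytes are already most-significant first: 0x566FB19E795C.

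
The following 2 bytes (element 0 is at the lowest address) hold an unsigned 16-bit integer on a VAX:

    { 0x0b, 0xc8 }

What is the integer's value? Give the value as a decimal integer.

51211

Little-endian: lowest address holds the least-significant byte.
Reassemble most-significant byte first: C8 0B → 0xC80B.
0xC80B = 51211.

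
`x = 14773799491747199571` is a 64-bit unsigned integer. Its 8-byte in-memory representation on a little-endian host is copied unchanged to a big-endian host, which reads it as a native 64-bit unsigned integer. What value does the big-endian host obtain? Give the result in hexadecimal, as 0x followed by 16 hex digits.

14773799491747199571 in 64-bit hexadecimal is 0xCD07145CE0703A53.
Stored little-endian, the bytes at ascending addresses are 53 3A 70 E0 5C 14 07 CD.
Read back as big-endian, the last byte is least significant, giving 0x533A70E05C1407CD.

0x533A70E05C1407CD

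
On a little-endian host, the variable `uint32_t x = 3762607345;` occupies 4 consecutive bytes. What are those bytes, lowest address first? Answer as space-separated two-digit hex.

3762607345 in hexadecimal, padded to 32 bits, is 0xE044D4F1.
Split into bytes (most-significant first): E0 44 D4 F1.
Little-endian stores the least-significant byte at the lowest address.
So at ascending addresses the bytes are F1 D4 44 E0.

F1 D4 44 E0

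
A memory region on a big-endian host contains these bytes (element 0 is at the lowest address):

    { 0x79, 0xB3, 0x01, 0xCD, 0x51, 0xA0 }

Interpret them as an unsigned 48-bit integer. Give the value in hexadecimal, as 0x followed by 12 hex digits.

In big-endian order the high byte comes first in memory.
The bytes are already most-significant first: 0x79B301CD51A0.

0x79B301CD51A0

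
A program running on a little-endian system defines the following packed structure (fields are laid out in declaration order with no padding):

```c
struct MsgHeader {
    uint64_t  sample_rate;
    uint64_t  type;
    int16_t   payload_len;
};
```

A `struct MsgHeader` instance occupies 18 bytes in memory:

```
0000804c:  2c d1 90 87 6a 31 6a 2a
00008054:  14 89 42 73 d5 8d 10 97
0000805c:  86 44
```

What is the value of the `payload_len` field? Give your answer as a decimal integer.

`payload_len` follows `sample_rate` (8 B), `type` (8 B), so it starts at offset 8 + 8 = 16 and occupies 2 bytes.
Bytes at offsets 16..17: 86 44.
In little-endian order the low byte comes first in memory.
Reassemble most-significant byte first: 44 86 → 0x4486.
0x4486 = 17542.

17542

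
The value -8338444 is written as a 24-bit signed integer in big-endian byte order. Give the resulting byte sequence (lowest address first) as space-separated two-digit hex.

Two's complement of -8338444 in 24 bits: 8338444 = 0x7F3C0C; invert → 0x80C3F3; add 1 → 0x80C3F4.
Split into bytes (most-significant first): 80 C3 F4.
In big-endian order the high byte comes first in memory.
So the memory order matches the most-significant-first order: 80 C3 F4.

80 C3 F4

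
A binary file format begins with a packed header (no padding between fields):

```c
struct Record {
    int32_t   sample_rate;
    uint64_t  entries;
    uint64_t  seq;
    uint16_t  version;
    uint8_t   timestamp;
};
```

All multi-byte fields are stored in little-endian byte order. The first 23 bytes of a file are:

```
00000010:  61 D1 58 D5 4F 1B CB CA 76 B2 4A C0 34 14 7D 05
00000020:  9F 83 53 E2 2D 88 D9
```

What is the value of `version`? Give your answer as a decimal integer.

`version` follows `sample_rate` (4 B), `entries` (8 B), `seq` (8 B), so it starts at offset 4 + 8 + 8 = 20 and occupies 2 bytes.
Bytes at offsets 20..21: 2D 88.
Little-endian: lowest address holds the least-significant byte.
Reassemble most-significant byte first: 88 2D → 0x882D.
0x882D = 34861.

34861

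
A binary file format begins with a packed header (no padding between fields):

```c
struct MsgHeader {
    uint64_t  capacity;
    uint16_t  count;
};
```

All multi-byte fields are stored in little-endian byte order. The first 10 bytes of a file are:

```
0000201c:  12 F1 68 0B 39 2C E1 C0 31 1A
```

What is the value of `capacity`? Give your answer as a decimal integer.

13898438548558246162

`capacity` is the first field, at byte offset 0, occupying 8 bytes.
Bytes at offsets 0..7: 12 F1 68 0B 39 2C E1 C0.
Little-endian stores the least-significant byte at the lowest address.
Reassemble most-significant byte first: C0 E1 2C 39 0B 68 F1 12 → 0xC0E12C390B68F112.
0xC0E12C390B68F112 = 13898438548558246162.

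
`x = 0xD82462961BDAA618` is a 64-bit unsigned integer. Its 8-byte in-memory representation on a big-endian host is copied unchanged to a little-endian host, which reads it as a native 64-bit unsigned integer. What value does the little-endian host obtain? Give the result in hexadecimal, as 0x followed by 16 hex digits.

0x18A6DA1B966224D8

Stored big-endian, the bytes at ascending addresses are D8 24 62 96 1B DA A6 18.
Read back as little-endian, the first byte is least significant, giving 0x18A6DA1B966224D8.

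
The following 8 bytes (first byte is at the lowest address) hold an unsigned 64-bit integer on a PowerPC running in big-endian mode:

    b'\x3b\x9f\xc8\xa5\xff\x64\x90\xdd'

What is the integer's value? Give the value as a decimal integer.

4296373184814682333

Big-endian: lowest address holds the most-significant byte.
The bytes are already most-significant first: 0x3B9FC8A5FF6490DD.
0x3B9FC8A5FF6490DD = 4296373184814682333.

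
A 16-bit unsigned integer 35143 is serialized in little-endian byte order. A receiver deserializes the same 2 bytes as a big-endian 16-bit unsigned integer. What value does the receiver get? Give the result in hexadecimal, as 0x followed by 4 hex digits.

35143 in 16-bit hexadecimal is 0x8947.
Stored little-endian, the bytes at ascending addresses are 47 89.
Read back as big-endian, the last byte is least significant, giving 0x4789.

0x4789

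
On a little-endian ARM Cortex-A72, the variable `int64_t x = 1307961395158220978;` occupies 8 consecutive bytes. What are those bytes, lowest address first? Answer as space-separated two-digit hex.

1307961395158220978 in hexadecimal, padded to 64 bits, is 0x1226CFF5825480B2.
Split into bytes (most-significant first): 12 26 CF F5 82 54 80 B2.
Little-endian stores the least-significant byte at the lowest address.
So at ascending addresses the bytes are B2 80 54 82 F5 CF 26 12.

B2 80 54 82 F5 CF 26 12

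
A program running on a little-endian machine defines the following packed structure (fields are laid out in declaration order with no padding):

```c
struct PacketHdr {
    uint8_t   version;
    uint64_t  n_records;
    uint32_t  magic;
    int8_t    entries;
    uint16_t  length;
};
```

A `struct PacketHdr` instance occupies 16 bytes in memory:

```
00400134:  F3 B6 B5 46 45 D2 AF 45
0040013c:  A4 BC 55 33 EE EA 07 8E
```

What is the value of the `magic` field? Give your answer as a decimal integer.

3996341692

`magic` follows `version` (1 B), `n_records` (8 B), so it starts at offset 1 + 8 = 9 and occupies 4 bytes.
Bytes at offsets 9..12: BC 55 33 EE.
In little-endian order the low byte comes first in memory.
Reassemble most-significant byte first: EE 33 55 BC → 0xEE3355BC.
0xEE3355BC = 3996341692.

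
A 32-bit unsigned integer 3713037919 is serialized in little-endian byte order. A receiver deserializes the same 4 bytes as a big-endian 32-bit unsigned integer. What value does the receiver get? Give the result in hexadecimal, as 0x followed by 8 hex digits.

0x5F7650DD

3713037919 in 32-bit hexadecimal is 0xDD50765F.
Stored little-endian, the bytes at ascending addresses are 5F 76 50 DD.
Read back as big-endian, the last byte is least significant, giving 0x5F7650DD.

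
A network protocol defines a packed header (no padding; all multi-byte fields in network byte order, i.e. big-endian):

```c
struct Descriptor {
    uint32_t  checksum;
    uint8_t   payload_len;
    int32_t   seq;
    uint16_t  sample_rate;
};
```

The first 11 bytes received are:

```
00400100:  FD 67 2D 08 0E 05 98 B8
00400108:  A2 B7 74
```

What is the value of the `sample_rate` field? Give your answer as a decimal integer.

46964

`sample_rate` follows `checksum` (4 B), `payload_len` (1 B), `seq` (4 B), so it starts at offset 4 + 1 + 4 = 9 and occupies 2 bytes.
Bytes at offsets 9..10: B7 74.
In big-endian order the high byte comes first in memory.
The bytes are already most-significant first: 0xB774.
0xB774 = 46964.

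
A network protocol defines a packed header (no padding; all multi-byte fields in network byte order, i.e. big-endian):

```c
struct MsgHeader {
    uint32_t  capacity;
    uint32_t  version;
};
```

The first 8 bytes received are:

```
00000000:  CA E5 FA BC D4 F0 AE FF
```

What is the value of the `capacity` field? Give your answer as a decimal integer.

3404069564

`capacity` is the first field, at byte offset 0, occupying 4 bytes.
Bytes at offsets 0..3: CA E5 FA BC.
Big-endian: lowest address holds the most-significant byte.
The bytes are already most-significant first: 0xCAE5FABC.
0xCAE5FABC = 3404069564.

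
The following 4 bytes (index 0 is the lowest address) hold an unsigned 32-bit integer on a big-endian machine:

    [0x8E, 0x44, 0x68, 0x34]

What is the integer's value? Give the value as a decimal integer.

2386847796

Big-endian: lowest address holds the most-significant byte.
The bytes are already most-significant first: 0x8E446834.
0x8E446834 = 2386847796.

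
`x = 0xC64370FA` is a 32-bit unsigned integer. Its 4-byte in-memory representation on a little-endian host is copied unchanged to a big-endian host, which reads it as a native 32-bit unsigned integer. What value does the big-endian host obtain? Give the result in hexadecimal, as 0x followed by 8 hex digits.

Stored little-endian, the bytes at ascending addresses are FA 70 43 C6.
Read back as big-endian, the last byte is least significant, giving 0xFA7043C6.

0xFA7043C6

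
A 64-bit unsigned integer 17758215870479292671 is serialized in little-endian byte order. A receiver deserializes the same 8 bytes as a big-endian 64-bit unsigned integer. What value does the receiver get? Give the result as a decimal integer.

17758215870479292671 in 64-bit hexadecimal is 0xF671DB3F449F58FF.
Stored little-endian, the bytes at ascending addresses are FF 58 9F 44 3F DB 71 F6.
Read back as big-endian, the last byte is least significant, giving 0xFF589F443FDB71F6.
0xFF589F443FDB71F6 = 18399631393100100086.

18399631393100100086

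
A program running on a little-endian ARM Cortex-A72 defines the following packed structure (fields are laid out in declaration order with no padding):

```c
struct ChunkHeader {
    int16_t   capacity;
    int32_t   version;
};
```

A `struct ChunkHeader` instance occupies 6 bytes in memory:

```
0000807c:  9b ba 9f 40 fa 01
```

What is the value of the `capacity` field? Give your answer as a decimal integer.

`capacity` is the first field, at byte offset 0, occupying 2 bytes.
Bytes at offsets 0..1: 9B BA.
Little-endian: lowest address holds the least-significant byte.
Reassemble most-significant byte first: BA 9B → 0xBA9B.
Top bit is set, so as a signed 16-bit value this is 0xBA9B − 2^16 = -17765.

-17765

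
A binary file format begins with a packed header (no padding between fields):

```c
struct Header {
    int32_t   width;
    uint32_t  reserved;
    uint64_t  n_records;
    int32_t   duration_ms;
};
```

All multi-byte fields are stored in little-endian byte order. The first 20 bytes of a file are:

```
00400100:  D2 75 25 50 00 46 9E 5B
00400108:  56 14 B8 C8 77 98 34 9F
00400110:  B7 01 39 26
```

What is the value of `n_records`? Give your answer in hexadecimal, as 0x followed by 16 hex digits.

0x9F349877C8B81456

`n_records` follows `width` (4 B), `reserved` (4 B), so it starts at offset 4 + 4 = 8 and occupies 8 bytes.
Bytes at offsets 8..15: 56 14 B8 C8 77 98 34 9F.
Little-endian: lowest address holds the least-significant byte.
Reassemble most-significant byte first: 9F 34 98 77 C8 B8 14 56 → 0x9F349877C8B81456.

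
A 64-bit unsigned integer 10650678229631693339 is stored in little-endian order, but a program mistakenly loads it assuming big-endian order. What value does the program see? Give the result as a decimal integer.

2013723172617047699

10650678229631693339 in 64-bit hexadecimal is 0x93CECF6B8E2EF21B.
Stored little-endian, the bytes at ascending addresses are 1B F2 2E 8E 6B CF CE 93.
Read back as big-endian, the last byte is least significant, giving 0x1BF22E8E6BCFCE93.
0x1BF22E8E6BCFCE93 = 2013723172617047699.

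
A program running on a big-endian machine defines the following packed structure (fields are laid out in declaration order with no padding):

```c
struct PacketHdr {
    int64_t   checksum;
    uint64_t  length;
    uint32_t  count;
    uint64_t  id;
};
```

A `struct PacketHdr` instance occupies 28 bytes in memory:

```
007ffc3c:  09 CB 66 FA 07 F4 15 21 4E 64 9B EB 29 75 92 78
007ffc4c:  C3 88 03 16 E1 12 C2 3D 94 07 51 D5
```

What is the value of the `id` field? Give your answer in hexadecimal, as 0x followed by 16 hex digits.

0xE112C23D940751D5

`id` follows `checksum` (8 B), `length` (8 B), `count` (4 B), so it starts at offset 8 + 8 + 4 = 20 and occupies 8 bytes.
Bytes at offsets 20..27: E1 12 C2 3D 94 07 51 D5.
In big-endian order the high byte comes first in memory.
The bytes are already most-significant first: 0xE112C23D940751D5.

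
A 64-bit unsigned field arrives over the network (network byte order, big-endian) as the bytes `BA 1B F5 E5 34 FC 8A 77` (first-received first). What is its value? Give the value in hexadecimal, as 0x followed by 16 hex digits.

In big-endian order the high byte comes first in memory.
The bytes are already most-significant first: 0xBA1BF5E534FC8A77.

0xBA1BF5E534FC8A77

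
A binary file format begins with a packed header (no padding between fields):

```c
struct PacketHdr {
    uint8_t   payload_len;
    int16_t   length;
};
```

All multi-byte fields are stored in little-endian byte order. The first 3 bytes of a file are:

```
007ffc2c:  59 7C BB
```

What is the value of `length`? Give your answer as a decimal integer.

-17540

`length` follows `payload_len` (1 byte), so it starts at byte offset 1 and occupies 2 bytes.
Bytes at offsets 1..2: 7C BB.
In little-endian order the low byte comes first in memory.
Reassemble most-significant byte first: BB 7C → 0xBB7C.
Top bit is set, so as a signed 16-bit value this is 0xBB7C − 2^16 = -17540.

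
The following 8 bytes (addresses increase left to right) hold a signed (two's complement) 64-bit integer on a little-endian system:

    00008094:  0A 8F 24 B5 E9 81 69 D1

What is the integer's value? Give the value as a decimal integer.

-3357009206461559030

Little-endian: lowest address holds the least-significant byte.
Reassemble most-significant byte first: D1 69 81 E9 B5 24 8F 0A → 0xD16981E9B5248F0A.
Top bit is set, so as a signed 64-bit value this is 0xD16981E9B5248F0A − 2^64 = -3357009206461559030.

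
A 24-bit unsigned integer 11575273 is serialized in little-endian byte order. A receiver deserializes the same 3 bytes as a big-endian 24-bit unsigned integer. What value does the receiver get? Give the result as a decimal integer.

11575273 in 24-bit hexadecimal is 0xB09FE9.
Stored little-endian, the bytes at ascending addresses are E9 9F B0.
Read back as big-endian, the last byte is least significant, giving 0xE99FB0.
0xE99FB0 = 15310768.

15310768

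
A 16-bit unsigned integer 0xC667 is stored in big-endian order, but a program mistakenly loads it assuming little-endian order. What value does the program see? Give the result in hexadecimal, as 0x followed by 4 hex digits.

Stored big-endian, the bytes at ascending addresses are C6 67.
Read back as little-endian, the first byte is least significant, giving 0x67C6.

0x67C6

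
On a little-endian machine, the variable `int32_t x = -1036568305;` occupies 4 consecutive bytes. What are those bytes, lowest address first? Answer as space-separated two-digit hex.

Two's complement of -1036568305 in 32 bits: 1036568305 = 0x3DC8C6F1; invert → 0xC237390E; add 1 → 0xC237390F.
Split into bytes (most-significant first): C2 37 39 0F.
In little-endian order the low byte comes first in memory.
So at ascending addresses the bytes are 0F 39 37 C2.

0F 39 37 C2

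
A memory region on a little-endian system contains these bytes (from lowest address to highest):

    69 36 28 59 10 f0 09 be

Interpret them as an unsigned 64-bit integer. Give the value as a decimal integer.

13693740095002654313

Little-endian stores the least-significant byte at the lowest address.
Reassemble most-significant byte first: BE 09 F0 10 59 28 36 69 → 0xBE09F01059283669.
0xBE09F01059283669 = 13693740095002654313.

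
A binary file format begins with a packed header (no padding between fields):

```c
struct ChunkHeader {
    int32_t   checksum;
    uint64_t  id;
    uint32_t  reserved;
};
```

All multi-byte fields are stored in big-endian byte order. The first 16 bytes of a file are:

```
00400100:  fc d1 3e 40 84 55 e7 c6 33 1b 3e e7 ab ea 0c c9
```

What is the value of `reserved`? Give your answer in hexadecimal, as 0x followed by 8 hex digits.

`reserved` follows `checksum` (4 B), `id` (8 B), so it starts at offset 4 + 8 = 12 and occupies 4 bytes.
Bytes at offsets 12..15: AB EA 0C C9.
Big-endian: lowest address holds the most-significant byte.
The bytes are already most-significant first: 0xABEA0CC9.

0xABEA0CC9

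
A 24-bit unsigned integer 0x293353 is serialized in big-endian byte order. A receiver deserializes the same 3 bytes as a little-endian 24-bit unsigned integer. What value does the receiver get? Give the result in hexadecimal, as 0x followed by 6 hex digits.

Stored big-endian, the bytes at ascending addresses are 29 33 53.
Read back as little-endian, the first byte is least significant, giving 0x533329.

0x533329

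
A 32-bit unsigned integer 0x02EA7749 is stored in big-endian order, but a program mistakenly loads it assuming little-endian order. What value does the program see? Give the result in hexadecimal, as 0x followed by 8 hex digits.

0x4977EA02

Stored big-endian, the bytes at ascending addresses are 02 EA 77 49.
Read back as little-endian, the first byte is least significant, giving 0x4977EA02.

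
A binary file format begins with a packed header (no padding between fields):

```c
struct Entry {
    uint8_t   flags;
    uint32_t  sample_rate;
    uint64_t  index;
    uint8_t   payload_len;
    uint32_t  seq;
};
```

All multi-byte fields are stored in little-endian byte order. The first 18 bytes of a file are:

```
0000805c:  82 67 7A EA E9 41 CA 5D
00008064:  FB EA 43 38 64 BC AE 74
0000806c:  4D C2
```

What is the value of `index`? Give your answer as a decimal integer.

`index` follows `flags` (1 B), `sample_rate` (4 B), so it starts at offset 1 + 4 = 5 and occupies 8 bytes.
Bytes at offsets 5..12: 41 CA 5D FB EA 43 38 64.
Little-endian stores the least-significant byte at the lowest address.
Reassemble most-significant byte first: 64 38 43 EA FB 5D CA 41 → 0x643843EAFB5DCA41.
0x643843EAFB5DCA41 = 7221596679007226433.

7221596679007226433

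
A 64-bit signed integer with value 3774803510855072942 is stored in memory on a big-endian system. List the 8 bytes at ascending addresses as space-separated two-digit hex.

3774803510855072942 in hexadecimal, padded to 64 bits, is 0x3462CBCB1969FCAE.
Split into bytes (most-significant first): 34 62 CB CB 19 69 FC AE.
Big-endian stores the most-significant byte at the lowest address.
So the memory order matches the most-significant-first order: 34 62 CB CB 19 69 FC AE.

34 62 CB CB 19 69 FC AE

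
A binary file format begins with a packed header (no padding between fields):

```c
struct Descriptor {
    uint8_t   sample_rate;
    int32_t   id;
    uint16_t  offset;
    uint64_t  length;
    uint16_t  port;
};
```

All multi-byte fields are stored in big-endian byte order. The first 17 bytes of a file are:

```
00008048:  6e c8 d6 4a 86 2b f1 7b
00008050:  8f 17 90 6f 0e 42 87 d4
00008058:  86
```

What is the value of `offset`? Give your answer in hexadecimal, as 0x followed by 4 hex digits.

0x2BF1

`offset` follows `sample_rate` (1 B), `id` (4 B), so it starts at offset 1 + 4 = 5 and occupies 2 bytes.
Bytes at offsets 5..6: 2B F1.
In big-endian order the high byte comes first in memory.
The bytes are already most-significant first: 0x2BF1.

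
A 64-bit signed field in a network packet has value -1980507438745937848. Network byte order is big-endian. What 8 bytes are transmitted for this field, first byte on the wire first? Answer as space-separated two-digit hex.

E4 83 D2 FA 46 87 98 48

Two's complement of -1980507438745937848 in 64 bits: 1980507438745937848 = 0x1B7C2D05B97867B8; invert → 0xE483D2FA46879847; add 1 → 0xE483D2FA46879848.
Split into bytes (most-significant first): E4 83 D2 FA 46 87 98 48.
Big-endian stores the most-significant byte at the lowest address.
So the memory order matches the most-significant-first order: E4 83 D2 FA 46 87 98 48.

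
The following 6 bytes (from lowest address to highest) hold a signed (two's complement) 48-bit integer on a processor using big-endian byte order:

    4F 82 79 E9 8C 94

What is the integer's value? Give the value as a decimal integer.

87421809691796

Big-endian: lowest address holds the most-significant byte.
The bytes are already most-significant first: 0x4F8279E98C94.
0x4F8279E98C94 = 87421809691796.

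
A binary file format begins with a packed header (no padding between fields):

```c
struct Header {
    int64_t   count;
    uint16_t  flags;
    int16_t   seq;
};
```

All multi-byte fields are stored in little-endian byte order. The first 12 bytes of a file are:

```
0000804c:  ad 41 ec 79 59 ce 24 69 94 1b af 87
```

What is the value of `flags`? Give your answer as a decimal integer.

`flags` follows `count` (8 bytes), so it starts at byte offset 8 and occupies 2 bytes.
Bytes at offsets 8..9: 94 1B.
In little-endian order the low byte comes first in memory.
Reassemble most-significant byte first: 1B 94 → 0x1B94.
0x1B94 = 7060.

7060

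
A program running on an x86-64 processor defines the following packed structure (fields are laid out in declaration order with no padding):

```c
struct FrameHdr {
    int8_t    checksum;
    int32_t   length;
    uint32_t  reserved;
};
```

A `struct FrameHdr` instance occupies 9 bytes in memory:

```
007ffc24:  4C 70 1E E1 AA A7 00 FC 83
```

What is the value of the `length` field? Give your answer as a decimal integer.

`length` follows `checksum` (1 byte), so it starts at byte offset 1 and occupies 4 bytes.
Bytes at offsets 1..4: 70 1E E1 AA.
In little-endian order the low byte comes first in memory.
Reassemble most-significant byte first: AA E1 1E 70 → 0xAAE11E70.
Top bit is set, so as a signed 32-bit value this is 0xAAE11E70 − 2^32 = -1428087184.

-1428087184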